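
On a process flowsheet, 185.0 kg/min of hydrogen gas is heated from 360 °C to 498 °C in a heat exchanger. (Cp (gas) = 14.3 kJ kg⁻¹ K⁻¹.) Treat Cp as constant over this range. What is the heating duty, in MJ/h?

Q = ṁ·Cp·ΔT = 185.0 × 14.3 × (498 − 360) = 365080 kJ/min
Converting: 365080 / 60 s = 6084.6 kW
Heating duty = 21905 MJ/h

Q = 21900 MJ/h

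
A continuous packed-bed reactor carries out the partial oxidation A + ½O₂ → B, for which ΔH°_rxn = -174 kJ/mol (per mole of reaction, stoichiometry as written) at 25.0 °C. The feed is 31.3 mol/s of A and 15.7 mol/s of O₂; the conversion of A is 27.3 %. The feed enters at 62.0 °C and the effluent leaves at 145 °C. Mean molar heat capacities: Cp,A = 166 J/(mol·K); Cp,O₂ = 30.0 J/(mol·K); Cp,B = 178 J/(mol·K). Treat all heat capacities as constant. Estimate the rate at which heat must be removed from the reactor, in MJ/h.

Extent of reaction ξ = 0.273 × 31.3 = 8.5449 mol/s
Reaction term: ξ·ΔH°_rxn = 8.5449 × -174 = -1486.8 kJ/s
Sensible, feed 62.0→25 °C: -209.67 kJ/s
Outlet flows (mol/s): A 22.755, O₂ 11.428, B 8.5449
Sensible, products 25→145 °C: 676.94 kJ/s
Q = ΔH = -1019.5 kJ/s = -1019.5 kW
Heat removed = 3670.4 MJ/h

Q_out = 3670 MJ/h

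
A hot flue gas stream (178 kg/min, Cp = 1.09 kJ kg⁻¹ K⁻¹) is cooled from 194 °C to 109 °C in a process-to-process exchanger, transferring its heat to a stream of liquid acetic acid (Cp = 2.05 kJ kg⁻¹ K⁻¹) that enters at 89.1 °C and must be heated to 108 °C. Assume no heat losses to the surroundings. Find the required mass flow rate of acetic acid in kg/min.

Heat released by hot stream: Q = 178 × 1.09 × (194 − 109) = 16492 kJ/min
Energy balance on cold side (adiabatic exchanger): Q = ṁ_c·Cp_c·(T_c,out − T_c,in)
ṁ_c = 16492 / [2.05 × (108 − 89.1)] = 425.65 kg/min

ṁ_c = 426 kg/min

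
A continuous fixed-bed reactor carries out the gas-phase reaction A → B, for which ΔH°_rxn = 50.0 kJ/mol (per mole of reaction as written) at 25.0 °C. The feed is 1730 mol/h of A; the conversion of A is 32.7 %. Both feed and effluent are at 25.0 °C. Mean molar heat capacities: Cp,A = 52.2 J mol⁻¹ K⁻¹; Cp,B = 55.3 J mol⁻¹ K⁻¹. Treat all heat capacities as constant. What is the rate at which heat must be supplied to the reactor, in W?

Extent of reaction ξ = 0.327 × 1730 = 565.71 mol/h
Reaction term: ξ·ΔH°_rxn = 565.71 × 50.0 = 28286 kJ/h
Q = ΔH = 28286 kJ/h = 7.8571 kW
Heat supplied = 7857.1 W

Q_in = 7860 W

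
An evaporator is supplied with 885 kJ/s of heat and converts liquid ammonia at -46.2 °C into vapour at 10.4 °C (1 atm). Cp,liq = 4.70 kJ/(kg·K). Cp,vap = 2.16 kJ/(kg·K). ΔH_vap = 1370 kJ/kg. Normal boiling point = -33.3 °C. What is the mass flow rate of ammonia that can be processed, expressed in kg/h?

ṁ = 2090 kg/h

Δh = 4.70×(-33.3−-46.2) + 1370 + 2.16×(10.4−-33.3) = 1525 kJ/kg
Q = 885 kJ/s = 885 kJ/s = 3.186e+06 kJ/h
ṁ = Q/Δh = 3.186e+06 / 1525 = 2089.2 kg/h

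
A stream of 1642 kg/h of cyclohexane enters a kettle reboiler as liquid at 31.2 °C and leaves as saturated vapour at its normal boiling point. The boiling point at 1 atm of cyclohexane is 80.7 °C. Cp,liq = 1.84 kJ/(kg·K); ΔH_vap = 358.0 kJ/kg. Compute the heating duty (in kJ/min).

liquid 31.2→80.7 °C: 91.08 kJ/kg
vaporisation at 80.7 °C: 358 kJ/kg
Δh = 91.08 + 358 = 449.08 kJ/kg
Q = ṁ·Δh = 1642 kg/h × 449.08 kJ/kg = 737390 kJ/h
|Q| = 204.83 kW = 12290 kJ/min

Q = 12300 kJ/min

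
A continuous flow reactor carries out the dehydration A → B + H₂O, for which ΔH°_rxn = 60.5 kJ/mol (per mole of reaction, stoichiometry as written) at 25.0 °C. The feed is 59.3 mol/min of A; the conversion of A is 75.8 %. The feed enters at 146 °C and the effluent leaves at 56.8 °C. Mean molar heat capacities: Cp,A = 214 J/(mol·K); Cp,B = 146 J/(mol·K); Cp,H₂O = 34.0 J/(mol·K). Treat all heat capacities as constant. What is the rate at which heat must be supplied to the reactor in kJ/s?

Q_in = 25.6 kJ/s

Extent of reaction ξ = 0.758 × 59.3 = 44.949 mol/min
Reaction term: ξ·ΔH°_rxn = 44.949 × 60.5 = 2719.4 kJ/min
Sensible, feed 146→25 °C: -1535.5 kJ/min
Outlet flows (mol/min): A 14.351, B 44.949, H₂O 44.949
Sensible, products 25→56.8 °C: 354.95 kJ/min
Q = ΔH = 1538.9 kJ/min = 25.648 kW
Heat supplied = 25.648 kJ/s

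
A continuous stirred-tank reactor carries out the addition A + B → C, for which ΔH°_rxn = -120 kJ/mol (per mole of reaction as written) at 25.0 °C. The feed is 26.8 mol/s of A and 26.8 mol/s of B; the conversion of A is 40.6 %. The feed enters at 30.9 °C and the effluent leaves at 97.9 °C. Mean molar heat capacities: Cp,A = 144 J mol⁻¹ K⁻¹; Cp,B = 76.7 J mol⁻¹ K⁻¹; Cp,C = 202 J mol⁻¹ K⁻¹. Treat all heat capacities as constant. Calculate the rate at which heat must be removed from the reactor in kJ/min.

Q_out = 55500 kJ/min

Extent of reaction ξ = 0.406 × 26.8 = 10.881 mol/s
Reaction term: ξ·ΔH°_rxn = 10.881 × -120 = -1305.7 kJ/s
Sensible, feed 30.9→25 °C: -34.897 kJ/s
Outlet flows (mol/s): A 15.919, B 15.919, C 10.881
Sensible, products 25→97.9 °C: 416.35 kJ/s
Q = ΔH = -924.24 kJ/s = -924.24 kW
Heat removed = 55454 kJ/min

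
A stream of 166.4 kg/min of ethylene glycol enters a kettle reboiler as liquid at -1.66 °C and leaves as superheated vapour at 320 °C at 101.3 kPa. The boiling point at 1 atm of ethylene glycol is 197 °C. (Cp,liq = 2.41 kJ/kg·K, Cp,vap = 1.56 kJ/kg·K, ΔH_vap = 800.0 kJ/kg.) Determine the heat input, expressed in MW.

liquid -1.66→197 °C: 478.77 kJ/kg
vaporisation at 197 °C: 800 kJ/kg
vapour 197→320 °C: 191.88 kJ/kg
Δh = 478.77 + 800 + 191.88 = 1470.7 kJ/kg
Q = ṁ·Δh = 166.4 kg/min × 1470.7 kJ/kg = 244720 kJ/min
|Q| = 4078.6 kW = 4.0786 MW

Q = 4.08 MW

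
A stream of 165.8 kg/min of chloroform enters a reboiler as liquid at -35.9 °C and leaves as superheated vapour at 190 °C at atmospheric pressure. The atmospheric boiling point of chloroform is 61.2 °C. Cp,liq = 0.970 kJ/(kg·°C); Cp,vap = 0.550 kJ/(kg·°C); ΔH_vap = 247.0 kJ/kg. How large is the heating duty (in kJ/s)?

liquid -35.9→61.2 °C: 94.187 kJ/kg
vaporisation at 61.2 °C: 247 kJ/kg
vapour 61.2→190 °C: 70.84 kJ/kg
Δh = 94.187 + 247 + 70.84 = 412.03 kJ/kg
Q = ṁ·Δh = 165.8 kg/min × 412.03 kJ/kg = 68314 kJ/min
|Q| = 1138.6 kW

Q = 1140 kJ/s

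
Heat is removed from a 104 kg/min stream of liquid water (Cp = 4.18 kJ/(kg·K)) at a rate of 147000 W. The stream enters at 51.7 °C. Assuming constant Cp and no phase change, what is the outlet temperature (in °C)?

T_out = 31.4 °C

Q = 147000 W = 8820 kJ/min
ΔT = Q/(ṁ·Cp) = 8820/(104×4.18) = 20.289 K
T_out = 51.7 − 20.289 = 31.411 °C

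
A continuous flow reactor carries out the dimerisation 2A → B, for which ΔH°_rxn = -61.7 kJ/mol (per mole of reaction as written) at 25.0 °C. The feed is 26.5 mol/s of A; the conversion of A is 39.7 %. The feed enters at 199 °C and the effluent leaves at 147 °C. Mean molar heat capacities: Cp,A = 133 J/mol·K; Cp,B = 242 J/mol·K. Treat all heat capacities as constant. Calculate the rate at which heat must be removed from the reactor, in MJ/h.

Extent of reaction ξ = 0.397 × 26.5 / 2 = 5.2603 mol/s
Reaction term: ξ·ΔH°_rxn = 5.2603 × -61.7 = -324.56 kJ/s
Sensible, feed 199→25 °C: -613.26 kJ/s
Outlet flows (mol/s): A 15.979, B 5.2603
Sensible, products 25→147 °C: 414.59 kJ/s
Q = ΔH = -523.23 kJ/s = -523.23 kW
Heat removed = 1883.6 MJ/h

Q_out = 1880 MJ/h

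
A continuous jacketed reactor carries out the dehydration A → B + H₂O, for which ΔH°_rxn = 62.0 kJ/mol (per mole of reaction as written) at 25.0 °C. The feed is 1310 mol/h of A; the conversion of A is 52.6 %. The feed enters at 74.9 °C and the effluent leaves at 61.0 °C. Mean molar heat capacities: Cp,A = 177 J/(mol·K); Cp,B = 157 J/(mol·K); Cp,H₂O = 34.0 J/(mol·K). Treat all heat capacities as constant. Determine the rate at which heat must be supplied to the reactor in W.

Q_in = 11100 W

Extent of reaction ξ = 0.526 × 1310 = 689.06 mol/h
Reaction term: ξ·ΔH°_rxn = 689.06 × 62.0 = 42722 kJ/h
Sensible, feed 74.9→25 °C: -11570 kJ/h
Outlet flows (mol/h): A 620.94, B 689.06, H₂O 689.06
Sensible, products 25→61.0 °C: 8694.6 kJ/h
Q = ΔH = 39846 kJ/h = 11.068 kW
Heat supplied = 11068 W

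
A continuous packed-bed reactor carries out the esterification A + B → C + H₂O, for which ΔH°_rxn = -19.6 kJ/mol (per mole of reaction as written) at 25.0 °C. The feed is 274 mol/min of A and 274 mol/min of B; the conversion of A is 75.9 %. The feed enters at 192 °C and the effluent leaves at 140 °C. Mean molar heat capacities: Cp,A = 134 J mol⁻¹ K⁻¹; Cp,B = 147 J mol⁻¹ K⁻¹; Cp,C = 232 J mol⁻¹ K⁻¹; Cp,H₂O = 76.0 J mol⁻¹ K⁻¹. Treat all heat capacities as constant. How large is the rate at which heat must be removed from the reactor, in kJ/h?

Extent of reaction ξ = 0.759 × 274 = 207.97 mol/min
Reaction term: ξ·ΔH°_rxn = 207.97 × -19.6 = -4076.1 kJ/min
Sensible, feed 192→25 °C: -12858 kJ/min
Outlet flows (mol/min): A 66.034, B 66.034, C 207.97, H₂O 207.97
Sensible, products 25→140 °C: 9500 kJ/min
Q = ΔH = -7434.1 kJ/min = -123.9 kW
Heat removed = 446050 kJ/h

Q_out = 446000 kJ/h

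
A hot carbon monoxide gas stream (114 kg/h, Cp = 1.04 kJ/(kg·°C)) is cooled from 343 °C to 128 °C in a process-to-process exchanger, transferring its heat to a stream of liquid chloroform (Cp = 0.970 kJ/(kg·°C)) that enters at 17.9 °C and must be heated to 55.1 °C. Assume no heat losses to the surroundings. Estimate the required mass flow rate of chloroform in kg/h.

ṁ_c = 706 kg/h

Heat released by hot stream: Q = 114 × 1.04 × (343 − 128) = 25490 kJ/h
Energy balance on cold side (adiabatic exchanger): Q = ṁ_c·Cp_c·(T_c,out − T_c,in)
ṁ_c = 25490 / [0.970 × (55.1 − 17.9)] = 706.42 kg/h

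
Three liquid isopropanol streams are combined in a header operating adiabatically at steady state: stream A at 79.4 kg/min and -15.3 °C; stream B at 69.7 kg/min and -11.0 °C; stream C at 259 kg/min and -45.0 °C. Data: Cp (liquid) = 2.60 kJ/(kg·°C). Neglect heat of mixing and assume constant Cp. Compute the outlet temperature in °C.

No heat crosses the boundary, so H_out = H_in.
Σ ṁᵢCp,ᵢTᵢ = 79.4×2.60×-15.3 + 69.7×2.60×-11.0 + 259×2.60×-45.0 = -35455
Σ ṁᵢCp,ᵢ = 79.4×2.60 + 69.7×2.60 + 259×2.60 = 1061.1
T_out = -35455 / 1061.1 = -33.415 °C

T_out = -33.4 °C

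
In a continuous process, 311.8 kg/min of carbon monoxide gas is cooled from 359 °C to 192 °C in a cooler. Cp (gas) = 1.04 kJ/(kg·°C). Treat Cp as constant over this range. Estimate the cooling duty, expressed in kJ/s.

Q_c = 903 kJ/s

Q = ṁ·Cp·ΔT = 311.8 × 1.04 × (192 − 359) = -54153 kJ/min
Converting: 54153 / 60 s = 902.56 kW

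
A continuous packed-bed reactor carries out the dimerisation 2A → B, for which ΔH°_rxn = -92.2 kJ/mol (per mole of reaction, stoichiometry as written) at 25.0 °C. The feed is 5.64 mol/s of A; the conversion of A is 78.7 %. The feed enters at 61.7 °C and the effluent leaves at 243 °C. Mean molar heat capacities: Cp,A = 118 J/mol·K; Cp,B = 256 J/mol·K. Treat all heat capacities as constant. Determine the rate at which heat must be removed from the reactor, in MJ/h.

Extent of reaction ξ = 0.787 × 5.64 / 2 = 2.2193 mol/s
Reaction term: ξ·ΔH°_rxn = 2.2193 × -92.2 = -204.62 kJ/s
Sensible, feed 61.7→25 °C: -24.425 kJ/s
Outlet flows (mol/s): A 1.2013, B 2.2193
Sensible, products 25→243 °C: 154.76 kJ/s
Q = ΔH = -74.288 kJ/s = -74.288 kW
Heat removed = 267.44 MJ/h

Q_out = 267 MJ/h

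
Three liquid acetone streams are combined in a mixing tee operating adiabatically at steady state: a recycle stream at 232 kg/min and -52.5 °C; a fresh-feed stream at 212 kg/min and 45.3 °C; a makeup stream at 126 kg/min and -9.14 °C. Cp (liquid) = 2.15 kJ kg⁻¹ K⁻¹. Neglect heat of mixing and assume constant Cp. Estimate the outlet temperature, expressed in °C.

Energy balance with Q = 0: Σ ṁᵢCp,ᵢ(T_out − Tᵢ) = 0
T_out = Σ ṁᵢCp,ᵢTᵢ / Σ ṁᵢCp,ᵢ
      = -8015.3 / 1225.5 = -6.5404 °C

T_out = -6.54 °C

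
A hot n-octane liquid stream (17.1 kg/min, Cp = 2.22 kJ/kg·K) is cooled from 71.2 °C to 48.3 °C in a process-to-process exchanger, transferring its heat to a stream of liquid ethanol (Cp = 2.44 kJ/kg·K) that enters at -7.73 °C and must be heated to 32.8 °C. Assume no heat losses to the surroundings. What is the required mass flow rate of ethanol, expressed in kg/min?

Heat released by hot stream: Q = 17.1 × 2.22 × (71.2 − 48.3) = 869.33 kJ/min
Energy balance on cold side (adiabatic exchanger): Q = ṁ_c·Cp_c·(T_c,out − T_c,in)
ṁ_c = 869.33 / [2.44 × (32.8 − -7.73)] = 8.7906 kg/min

ṁ_c = 8.79 kg/min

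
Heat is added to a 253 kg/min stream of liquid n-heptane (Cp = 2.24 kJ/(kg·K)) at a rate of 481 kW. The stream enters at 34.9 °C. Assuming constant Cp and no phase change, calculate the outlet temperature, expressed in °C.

T_out = 85.8 °C

Q = 481 kW = 28860 kJ/min
ΔT = Q/(ṁ·Cp) = 28860/(253×2.24) = 50.925 K
T_out = 34.9 + 50.925 = 85.825 °C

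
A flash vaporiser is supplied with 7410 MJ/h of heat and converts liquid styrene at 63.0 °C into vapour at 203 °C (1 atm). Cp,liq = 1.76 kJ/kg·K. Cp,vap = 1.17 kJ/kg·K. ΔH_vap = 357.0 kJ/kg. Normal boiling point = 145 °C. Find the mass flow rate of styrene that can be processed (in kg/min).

ṁ = 217 kg/min

Δh = 1.76×(145−63.0) + 357.0 + 1.17×(203−145) = 569.18 kJ/kg
Q = 7410 MJ/h = 2058.3 kJ/s = 123500 kJ/min
ṁ = Q/Δh = 123500 / 569.18 = 216.98 kg/min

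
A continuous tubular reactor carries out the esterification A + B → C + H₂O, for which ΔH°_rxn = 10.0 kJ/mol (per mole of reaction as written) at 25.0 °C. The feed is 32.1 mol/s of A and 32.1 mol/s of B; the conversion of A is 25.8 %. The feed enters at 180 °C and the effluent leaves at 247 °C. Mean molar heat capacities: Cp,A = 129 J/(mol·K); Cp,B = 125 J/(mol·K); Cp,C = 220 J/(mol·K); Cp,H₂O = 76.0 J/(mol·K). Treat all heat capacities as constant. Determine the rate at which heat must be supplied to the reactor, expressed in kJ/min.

Extent of reaction ξ = 0.258 × 32.1 = 8.2818 mol/s
Reaction term: ξ·ΔH°_rxn = 8.2818 × 10.0 = 82.818 kJ/s
Sensible, feed 180→25 °C: -1263.8 kJ/s
Outlet flows (mol/s): A 23.818, B 23.818, C 8.2818, H₂O 8.2818
Sensible, products 25→247 °C: 1887.3 kJ/s
Q = ΔH = 706.32 kJ/s = 706.32 kW
Heat supplied = 42379 kJ/min

Q_in = 42400 kJ/min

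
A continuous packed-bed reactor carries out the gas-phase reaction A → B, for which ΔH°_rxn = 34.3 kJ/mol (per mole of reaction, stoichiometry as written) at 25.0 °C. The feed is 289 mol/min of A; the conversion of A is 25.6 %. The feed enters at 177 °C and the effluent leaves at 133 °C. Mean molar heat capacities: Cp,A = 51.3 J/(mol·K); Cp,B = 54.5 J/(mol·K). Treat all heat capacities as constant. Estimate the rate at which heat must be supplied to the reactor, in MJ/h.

Extent of reaction ξ = 0.256 × 289 = 73.984 mol/min
Reaction term: ξ·ΔH°_rxn = 73.984 × 34.3 = 2537.7 kJ/min
Sensible, feed 177→25 °C: -2253.5 kJ/min
Outlet flows (mol/min): A 215.02, B 73.984
Sensible, products 25→133 °C: 1626.7 kJ/min
Q = ΔH = 1910.9 kJ/min = 31.848 kW
Heat supplied = 114.65 MJ/h

Q_in = 115 MJ/h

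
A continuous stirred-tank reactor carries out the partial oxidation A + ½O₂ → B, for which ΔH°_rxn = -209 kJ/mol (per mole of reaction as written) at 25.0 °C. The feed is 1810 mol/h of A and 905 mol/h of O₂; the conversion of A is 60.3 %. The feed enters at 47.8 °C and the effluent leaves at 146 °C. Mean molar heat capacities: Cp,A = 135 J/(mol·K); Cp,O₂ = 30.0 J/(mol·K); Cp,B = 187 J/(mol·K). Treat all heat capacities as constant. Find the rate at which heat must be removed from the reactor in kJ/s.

Extent of reaction ξ = 0.603 × 1810 = 1091.4 mol/h
Reaction term: ξ·ΔH°_rxn = 1091.4 × -209 = -228110 kJ/h
Sensible, feed 47.8→25 °C: -6190.2 kJ/h
Outlet flows (mol/h): A 718.57, O₂ 359.28, B 1091.4
Sensible, products 25→146 °C: 37738 kJ/h
Q = ΔH = -196560 kJ/h = -54.6 kW
Heat removed = 54.6 kJ/s

Q_out = 54.6 kJ/s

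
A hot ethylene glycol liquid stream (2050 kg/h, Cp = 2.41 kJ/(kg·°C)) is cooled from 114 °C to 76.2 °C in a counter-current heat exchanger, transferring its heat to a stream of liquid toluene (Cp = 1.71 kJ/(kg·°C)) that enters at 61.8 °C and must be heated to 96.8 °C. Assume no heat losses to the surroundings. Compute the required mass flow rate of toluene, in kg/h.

Heat released by hot stream: Q = 2050 × 2.41 × (114 − 76.2) = 186750 kJ/h
Energy balance on cold side (adiabatic exchanger): Q = ṁ_c·Cp_c·(T_c,out − T_c,in)
ṁ_c = 186750 / [1.71 × (96.8 − 61.8)] = 3120.3 kg/h

ṁ_c = 3120 kg/h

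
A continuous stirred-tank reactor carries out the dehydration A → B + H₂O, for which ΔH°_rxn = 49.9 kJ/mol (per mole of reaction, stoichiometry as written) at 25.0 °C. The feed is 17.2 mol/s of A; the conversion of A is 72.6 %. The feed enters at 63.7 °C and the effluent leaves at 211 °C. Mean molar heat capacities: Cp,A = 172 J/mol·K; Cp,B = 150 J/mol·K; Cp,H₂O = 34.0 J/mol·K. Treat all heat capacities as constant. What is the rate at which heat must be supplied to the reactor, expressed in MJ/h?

Q_in = 3910 MJ/h

Extent of reaction ξ = 0.726 × 17.2 = 12.487 mol/s
Reaction term: ξ·ΔH°_rxn = 12.487 × 49.9 = 623.11 kJ/s
Sensible, feed 63.7→25 °C: -114.49 kJ/s
Outlet flows (mol/s): A 4.7128, B 12.487, H₂O 12.487
Sensible, products 25→211 °C: 578.13 kJ/s
Q = ΔH = 1086.8 kJ/s = 1086.8 kW
Heat supplied = 3912.3 MJ/h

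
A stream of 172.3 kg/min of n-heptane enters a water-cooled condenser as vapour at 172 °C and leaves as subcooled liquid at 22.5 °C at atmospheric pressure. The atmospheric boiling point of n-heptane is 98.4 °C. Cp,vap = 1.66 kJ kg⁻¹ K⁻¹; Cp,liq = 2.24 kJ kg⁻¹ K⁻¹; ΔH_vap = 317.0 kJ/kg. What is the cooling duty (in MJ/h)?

Q_c = 6300 MJ/h

vapour 172→98.4 °C: -122.18 kJ/kg
condensation at 98.4 °C: -317 kJ/kg
liquid 98.4→22.5 °C: -170.02 kJ/kg
Δh = -122.18 + -317 + -170.02 = -609.19 kJ/kg
Q = ṁ·Δh = 172.3 kg/min × -609.19 kJ/kg = -104960 kJ/min
|Q| = 1749.4 kW = 6297.8 MJ/h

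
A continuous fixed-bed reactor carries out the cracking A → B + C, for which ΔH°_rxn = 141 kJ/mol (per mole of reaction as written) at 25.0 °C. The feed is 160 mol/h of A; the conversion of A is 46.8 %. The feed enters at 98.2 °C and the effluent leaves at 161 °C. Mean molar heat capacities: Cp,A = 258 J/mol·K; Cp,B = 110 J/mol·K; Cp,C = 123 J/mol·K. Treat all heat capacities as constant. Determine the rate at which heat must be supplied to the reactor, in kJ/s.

Q_in = 3.58 kJ/s

Extent of reaction ξ = 0.468 × 160 = 74.88 mol/h
Reaction term: ξ·ΔH°_rxn = 74.88 × 141 = 10558 kJ/h
Sensible, feed 98.2→25 °C: -3021.7 kJ/h
Outlet flows (mol/h): A 85.12, B 74.88, C 74.88
Sensible, products 25→161 °C: 5359.5 kJ/h
Q = ΔH = 12896 kJ/h = 3.5822 kW
Heat supplied = 3.5822 kJ/s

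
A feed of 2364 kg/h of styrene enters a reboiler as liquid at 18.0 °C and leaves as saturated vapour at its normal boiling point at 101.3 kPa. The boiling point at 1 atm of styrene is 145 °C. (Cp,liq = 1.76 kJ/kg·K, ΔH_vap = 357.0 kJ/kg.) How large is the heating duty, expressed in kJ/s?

Q = 381 kJ/s

liquid 18.0→145 °C: 223.52 kJ/kg
vaporisation at 145 °C: 357 kJ/kg
Δh = 223.52 + 357 = 580.52 kJ/kg
Q = ṁ·Δh = 2364 kg/h × 580.52 kJ/kg = 1.3723e+06 kJ/h
|Q| = 381.21 kW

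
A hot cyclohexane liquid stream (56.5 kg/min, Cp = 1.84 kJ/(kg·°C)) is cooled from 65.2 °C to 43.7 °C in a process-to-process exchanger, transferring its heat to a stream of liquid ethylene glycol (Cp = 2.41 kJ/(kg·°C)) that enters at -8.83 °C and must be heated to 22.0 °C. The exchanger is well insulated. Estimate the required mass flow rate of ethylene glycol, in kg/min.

Heat released by hot stream: Q = 56.5 × 1.84 × (65.2 − 43.7) = 2235.1 kJ/min
Energy balance on cold side (adiabatic exchanger): Q = ṁ_c·Cp_c·(T_c,out − T_c,in)
ṁ_c = 2235.1 / [2.41 × (22.0 − -8.83)] = 30.083 kg/min

ṁ_c = 30.1 kg/min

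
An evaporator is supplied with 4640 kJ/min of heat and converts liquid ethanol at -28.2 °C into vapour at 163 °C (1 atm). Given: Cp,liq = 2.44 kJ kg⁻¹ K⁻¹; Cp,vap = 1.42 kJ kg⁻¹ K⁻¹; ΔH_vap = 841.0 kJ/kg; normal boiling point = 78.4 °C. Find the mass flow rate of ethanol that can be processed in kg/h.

ṁ = 228 kg/h

Δh = 2.44×(78.4−-28.2) + 841.0 + 1.42×(163−78.4) = 1221.2 kJ/kg
Q = 4640 kJ/min = 77.333 kJ/s = 278400 kJ/h
ṁ = Q/Δh = 278400 / 1221.2 = 227.97 kg/h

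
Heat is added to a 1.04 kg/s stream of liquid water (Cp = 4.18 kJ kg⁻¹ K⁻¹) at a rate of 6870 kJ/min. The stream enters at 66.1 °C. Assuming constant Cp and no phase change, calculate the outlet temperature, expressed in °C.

T_out = 92.4 °C

Q = 6870 kJ/min = 114.5 kJ/s
ΔT = Q/(ṁ·Cp) = 114.5/(1.04×4.18) = 26.339 K
T_out = 66.1 + 26.339 = 92.439 °C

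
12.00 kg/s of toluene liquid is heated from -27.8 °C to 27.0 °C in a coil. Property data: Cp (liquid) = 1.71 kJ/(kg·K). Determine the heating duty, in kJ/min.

Q = ṁ·Cp·ΔT = 12.00 × 1.71 × (27.0 − -27.8) = 1124.5 kJ/s
Heating duty = 67470 kJ/min

Q = 67500 kJ/min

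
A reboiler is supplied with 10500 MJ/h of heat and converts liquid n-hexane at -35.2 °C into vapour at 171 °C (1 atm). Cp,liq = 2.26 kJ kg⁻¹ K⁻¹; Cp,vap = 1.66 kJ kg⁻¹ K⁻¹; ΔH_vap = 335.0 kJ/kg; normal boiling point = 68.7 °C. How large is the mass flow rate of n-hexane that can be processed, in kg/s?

ṁ = 3.94 kg/s

Δh = 2.26×(68.7−-35.2) + 335.0 + 1.66×(171−68.7) = 739.63 kJ/kg
Q = 10500 MJ/h = 2916.7 kJ/s = 2916.7 kJ/s
ṁ = Q/Δh = 2916.7 / 739.63 = 3.9434 kg/s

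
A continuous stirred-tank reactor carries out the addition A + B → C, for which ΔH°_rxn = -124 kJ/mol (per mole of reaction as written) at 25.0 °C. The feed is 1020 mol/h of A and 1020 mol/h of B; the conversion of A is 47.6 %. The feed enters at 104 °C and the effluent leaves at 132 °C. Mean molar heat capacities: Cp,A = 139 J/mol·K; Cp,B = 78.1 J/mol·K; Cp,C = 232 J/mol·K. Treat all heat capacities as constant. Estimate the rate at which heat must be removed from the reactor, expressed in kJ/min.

Extent of reaction ξ = 0.476 × 1020 = 485.52 mol/h
Reaction term: ξ·ΔH°_rxn = 485.52 × -124 = -60204 kJ/h
Sensible, feed 104→25 °C: -17494 kJ/h
Outlet flows (mol/h): A 534.48, B 534.48, C 485.52
Sensible, products 25→132 °C: 24468 kJ/h
Q = ΔH = -53230 kJ/h = -14.786 kW
Heat removed = 887.17 kJ/min

Q_out = 887 kJ/min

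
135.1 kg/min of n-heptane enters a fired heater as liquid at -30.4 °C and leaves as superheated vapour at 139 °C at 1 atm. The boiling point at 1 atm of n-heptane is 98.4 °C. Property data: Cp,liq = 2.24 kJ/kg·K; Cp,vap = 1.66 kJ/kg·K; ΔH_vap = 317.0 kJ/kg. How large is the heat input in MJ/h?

liquid -30.4→98.4 °C: 288.51 kJ/kg
vaporisation at 98.4 °C: 317 kJ/kg
vapour 98.4→139 °C: 67.396 kJ/kg
Δh = 288.51 + 317 + 67.396 = 672.91 kJ/kg
Q = ṁ·Δh = 135.1 kg/min × 672.91 kJ/kg = 90910 kJ/min
|Q| = 1515.2 kW = 5454.6 MJ/h

Q = 5450 MJ/h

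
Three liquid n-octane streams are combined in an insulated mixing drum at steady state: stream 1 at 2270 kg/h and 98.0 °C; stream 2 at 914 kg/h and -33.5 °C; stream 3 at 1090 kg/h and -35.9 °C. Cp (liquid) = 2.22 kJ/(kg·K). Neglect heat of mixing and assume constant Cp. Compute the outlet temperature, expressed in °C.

T_out = 35.7 °C

Energy balance with Q = 0: Σ ṁᵢCp,ᵢ(T_out − Tᵢ) = 0
T_out = Σ ṁᵢCp,ᵢTᵢ / Σ ṁᵢCp,ᵢ
      = 339020 / 9488.3 = 35.73 °C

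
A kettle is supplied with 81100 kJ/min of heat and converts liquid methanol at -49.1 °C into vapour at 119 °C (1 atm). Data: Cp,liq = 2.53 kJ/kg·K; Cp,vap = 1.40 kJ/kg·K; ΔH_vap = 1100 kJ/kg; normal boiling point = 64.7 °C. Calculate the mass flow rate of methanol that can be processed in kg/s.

ṁ = 0.923 kg/s

Δh = 2.53×(64.7−-49.1) + 1100 + 1.40×(119−64.7) = 1463.9 kJ/kg
Q = 81100 kJ/min = 1351.7 kJ/s = 1351.7 kJ/s
ṁ = Q/Δh = 1351.7 / 1463.9 = 0.92331 kg/s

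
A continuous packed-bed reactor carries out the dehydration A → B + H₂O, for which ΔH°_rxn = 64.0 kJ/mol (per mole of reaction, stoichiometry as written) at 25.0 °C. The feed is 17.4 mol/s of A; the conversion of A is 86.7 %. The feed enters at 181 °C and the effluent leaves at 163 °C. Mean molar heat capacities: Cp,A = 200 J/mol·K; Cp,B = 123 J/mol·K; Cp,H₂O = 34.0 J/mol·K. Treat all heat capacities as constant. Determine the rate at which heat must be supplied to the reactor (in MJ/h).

Extent of reaction ξ = 0.867 × 17.4 = 15.086 mol/s
Reaction term: ξ·ΔH°_rxn = 15.086 × 64.0 = 965.49 kJ/s
Sensible, feed 181→25 °C: -542.88 kJ/s
Outlet flows (mol/s): A 2.3142, B 15.086, H₂O 15.086
Sensible, products 25→163 °C: 390.72 kJ/s
Q = ΔH = 813.33 kJ/s = 813.33 kW
Heat supplied = 2928 MJ/h

Q_in = 2930 MJ/h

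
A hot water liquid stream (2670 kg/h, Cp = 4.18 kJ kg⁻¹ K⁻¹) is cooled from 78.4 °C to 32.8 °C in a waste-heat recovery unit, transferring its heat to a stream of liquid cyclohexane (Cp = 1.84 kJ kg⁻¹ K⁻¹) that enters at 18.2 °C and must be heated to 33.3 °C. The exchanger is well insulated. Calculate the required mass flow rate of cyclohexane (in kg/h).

ṁ_c = 18300 kg/h

Heat released by hot stream: Q = 2670 × 4.18 × (78.4 − 32.8) = 508920 kJ/h
Energy balance on cold side (adiabatic exchanger): Q = ṁ_c·Cp_c·(T_c,out − T_c,in)
ṁ_c = 508920 / [1.84 × (33.3 − 18.2)] = 18317 kg/h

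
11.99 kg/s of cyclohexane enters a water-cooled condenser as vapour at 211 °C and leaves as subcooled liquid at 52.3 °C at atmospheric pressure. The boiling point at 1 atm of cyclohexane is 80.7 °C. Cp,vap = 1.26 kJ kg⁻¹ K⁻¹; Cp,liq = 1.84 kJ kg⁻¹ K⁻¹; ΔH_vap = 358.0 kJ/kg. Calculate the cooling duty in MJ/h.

Q_c = 24800 MJ/h

vapour 211→80.7 °C: -164.18 kJ/kg
condensation at 80.7 °C: -358 kJ/kg
liquid 80.7→52.3 °C: -52.256 kJ/kg
Δh = -164.18 + -358 + -52.256 = -574.43 kJ/kg
Q = ṁ·Δh = 11.99 kg/s × -574.43 kJ/kg = -6887.5 kJ/s
|Q| = 6887.5 kW = 24795 MJ/h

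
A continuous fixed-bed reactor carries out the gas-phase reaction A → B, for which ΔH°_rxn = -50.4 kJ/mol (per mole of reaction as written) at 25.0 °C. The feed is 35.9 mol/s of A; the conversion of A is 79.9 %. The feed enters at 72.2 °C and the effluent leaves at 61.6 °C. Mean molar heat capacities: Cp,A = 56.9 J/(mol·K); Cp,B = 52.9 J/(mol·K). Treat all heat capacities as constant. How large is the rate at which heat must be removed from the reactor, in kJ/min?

Q_out = 88300 kJ/min

Extent of reaction ξ = 0.799 × 35.9 = 28.684 mol/s
Reaction term: ξ·ΔH°_rxn = 28.684 × -50.4 = -1445.7 kJ/s
Sensible, feed 72.2→25 °C: -96.416 kJ/s
Outlet flows (mol/s): A 7.2159, B 28.684
Sensible, products 25→61.6 °C: 70.564 kJ/s
Q = ΔH = -1471.5 kJ/s = -1471.5 kW
Heat removed = 88292 kJ/min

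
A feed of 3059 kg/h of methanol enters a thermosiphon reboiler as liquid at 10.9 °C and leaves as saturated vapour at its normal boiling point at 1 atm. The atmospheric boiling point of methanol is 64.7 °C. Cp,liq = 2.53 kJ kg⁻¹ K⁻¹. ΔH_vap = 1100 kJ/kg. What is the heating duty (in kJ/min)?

liquid 10.9→64.7 °C: 136.11 kJ/kg
vaporisation at 64.7 °C: 1100 kJ/kg
Δh = 136.11 + 1100 = 1236.1 kJ/kg
Q = ṁ·Δh = 3059 kg/h × 1236.1 kJ/kg = 3.7813e+06 kJ/h
|Q| = 1050.4 kW = 63021 kJ/min

Q = 63000 kJ/min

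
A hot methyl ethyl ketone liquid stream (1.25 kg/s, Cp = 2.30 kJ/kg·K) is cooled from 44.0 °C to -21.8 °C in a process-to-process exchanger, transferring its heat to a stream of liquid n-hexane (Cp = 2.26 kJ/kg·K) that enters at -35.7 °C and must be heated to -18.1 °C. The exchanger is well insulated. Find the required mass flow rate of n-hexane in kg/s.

ṁ_c = 4.76 kg/s

Heat released by hot stream: Q = 1.25 × 2.30 × (44.0 − -21.8) = 189.17 kJ/s
Energy balance on cold side (adiabatic exchanger): Q = ṁ_c·Cp_c·(T_c,out − T_c,in)
ṁ_c = 189.17 / [2.26 × (-18.1 − -35.7)] = 4.756 kg/s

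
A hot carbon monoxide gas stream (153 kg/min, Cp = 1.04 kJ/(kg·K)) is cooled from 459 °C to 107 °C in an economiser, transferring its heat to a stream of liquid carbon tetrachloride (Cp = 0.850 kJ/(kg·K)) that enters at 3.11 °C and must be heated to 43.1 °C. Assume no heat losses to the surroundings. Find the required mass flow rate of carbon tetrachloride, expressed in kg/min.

Heat released by hot stream: Q = 153 × 1.04 × (459 − 107) = 56010 kJ/min
Energy balance on cold side (adiabatic exchanger): Q = ṁ_c·Cp_c·(T_c,out − T_c,in)
ṁ_c = 56010 / [0.850 × (43.1 − 3.11)] = 1647.8 kg/min

ṁ_c = 1650 kg/min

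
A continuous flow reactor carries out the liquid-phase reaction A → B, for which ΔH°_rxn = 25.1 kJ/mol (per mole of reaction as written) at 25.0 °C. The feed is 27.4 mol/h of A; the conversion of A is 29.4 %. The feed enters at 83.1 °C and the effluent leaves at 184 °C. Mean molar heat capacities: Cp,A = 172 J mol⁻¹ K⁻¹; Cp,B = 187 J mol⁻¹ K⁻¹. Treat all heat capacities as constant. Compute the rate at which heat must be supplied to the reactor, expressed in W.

Extent of reaction ξ = 0.294 × 27.4 = 8.0556 mol/h
Reaction term: ξ·ΔH°_rxn = 8.0556 × 25.1 = 202.2 kJ/h
Sensible, feed 83.1→25 °C: -273.81 kJ/h
Outlet flows (mol/h): A 19.344, B 8.0556
Sensible, products 25→184 °C: 768.55 kJ/h
Q = ΔH = 696.93 kJ/h = 0.19359 kW
Heat supplied = 193.59 W

Q_in = 194 W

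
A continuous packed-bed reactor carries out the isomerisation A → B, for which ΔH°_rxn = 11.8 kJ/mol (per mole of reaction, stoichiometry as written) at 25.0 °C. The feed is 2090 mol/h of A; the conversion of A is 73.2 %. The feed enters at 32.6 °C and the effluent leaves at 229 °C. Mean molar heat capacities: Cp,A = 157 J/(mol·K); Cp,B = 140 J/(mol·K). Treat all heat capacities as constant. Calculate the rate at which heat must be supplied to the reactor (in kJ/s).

Q_in = 21.4 kJ/s

Extent of reaction ξ = 0.732 × 2090 = 1529.9 mol/h
Reaction term: ξ·ΔH°_rxn = 1529.9 × 11.8 = 18053 kJ/h
Sensible, feed 32.6→25 °C: -2493.8 kJ/h
Outlet flows (mol/h): A 560.12, B 1529.9
Sensible, products 25→229 °C: 61633 kJ/h
Q = ΔH = 77192 kJ/h = 21.442 kW
Heat supplied = 21.442 kJ/s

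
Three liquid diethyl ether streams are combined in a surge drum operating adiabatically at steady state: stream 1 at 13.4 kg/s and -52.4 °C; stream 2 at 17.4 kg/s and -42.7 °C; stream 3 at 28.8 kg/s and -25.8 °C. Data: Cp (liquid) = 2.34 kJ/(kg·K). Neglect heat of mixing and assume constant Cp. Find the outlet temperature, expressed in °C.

Energy balance with Q = 0: Σ ṁᵢCp,ᵢ(T_out − Tᵢ) = 0
T_out = Σ ṁᵢCp,ᵢTᵢ / Σ ṁᵢCp,ᵢ
      = -5120.3 / 139.46 = -36.714 °C

T_out = -36.7 °C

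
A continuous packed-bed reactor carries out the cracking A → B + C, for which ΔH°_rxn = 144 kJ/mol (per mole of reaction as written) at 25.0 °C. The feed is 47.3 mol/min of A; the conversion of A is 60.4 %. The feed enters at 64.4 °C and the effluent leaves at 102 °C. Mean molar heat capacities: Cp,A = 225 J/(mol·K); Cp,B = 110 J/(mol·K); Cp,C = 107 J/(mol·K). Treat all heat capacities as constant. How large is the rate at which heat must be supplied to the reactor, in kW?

Q_in = 74.9 kW

Extent of reaction ξ = 0.604 × 47.3 = 28.569 mol/min
Reaction term: ξ·ΔH°_rxn = 28.569 × 144 = 4114 kJ/min
Sensible, feed 64.4→25 °C: -419.31 kJ/min
Outlet flows (mol/min): A 18.731, B 28.569, C 28.569
Sensible, products 25→102 °C: 801.87 kJ/min
Q = ΔH = 4496.5 kJ/min = 74.942 kW
Heat supplied = 74.942 kW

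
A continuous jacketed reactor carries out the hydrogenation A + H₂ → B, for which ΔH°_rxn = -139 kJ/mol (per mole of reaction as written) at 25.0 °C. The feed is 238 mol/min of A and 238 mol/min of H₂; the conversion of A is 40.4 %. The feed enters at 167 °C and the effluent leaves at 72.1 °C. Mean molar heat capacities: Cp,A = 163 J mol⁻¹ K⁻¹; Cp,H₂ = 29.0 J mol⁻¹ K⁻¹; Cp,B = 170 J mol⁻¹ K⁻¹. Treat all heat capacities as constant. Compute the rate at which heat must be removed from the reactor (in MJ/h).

Extent of reaction ξ = 0.404 × 238 = 96.152 mol/min
Reaction term: ξ·ΔH°_rxn = 96.152 × -139 = -13365 kJ/min
Sensible, feed 167→25 °C: -6488.8 kJ/min
Outlet flows (mol/min): A 141.85, H₂ 141.85, B 96.152
Sensible, products 25→72.1 °C: 2052.6 kJ/min
Q = ΔH = -17801 kJ/min = -296.69 kW
Heat removed = 1068.1 MJ/h

Q_out = 1070 MJ/h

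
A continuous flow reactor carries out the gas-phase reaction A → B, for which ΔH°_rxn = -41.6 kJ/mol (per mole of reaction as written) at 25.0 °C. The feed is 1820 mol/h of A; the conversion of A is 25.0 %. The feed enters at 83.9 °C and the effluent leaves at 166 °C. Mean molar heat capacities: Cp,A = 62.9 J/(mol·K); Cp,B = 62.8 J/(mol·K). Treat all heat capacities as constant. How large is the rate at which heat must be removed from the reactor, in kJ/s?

Extent of reaction ξ = 0.250 × 1820 = 455 mol/h
Reaction term: ξ·ΔH°_rxn = 455 × -41.6 = -18928 kJ/h
Sensible, feed 83.9→25 °C: -6742.8 kJ/h
Outlet flows (mol/h): A 1365, B 455
Sensible, products 25→166 °C: 16135 kJ/h
Q = ΔH = -9535.8 kJ/h = -2.6488 kW
Heat removed = 2.6488 kJ/s

Q_out = 2.65 kJ/s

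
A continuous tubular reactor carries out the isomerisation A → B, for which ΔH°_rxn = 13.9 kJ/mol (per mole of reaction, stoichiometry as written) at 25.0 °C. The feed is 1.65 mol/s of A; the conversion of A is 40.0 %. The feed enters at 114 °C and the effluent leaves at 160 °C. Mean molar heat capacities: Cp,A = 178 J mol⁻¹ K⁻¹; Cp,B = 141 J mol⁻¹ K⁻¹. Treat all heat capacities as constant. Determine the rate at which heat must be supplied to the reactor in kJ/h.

Q_in = 69800 kJ/h

Extent of reaction ξ = 0.400 × 1.65 = 0.66 mol/s
Reaction term: ξ·ΔH°_rxn = 0.66 × 13.9 = 9.174 kJ/s
Sensible, feed 114→25 °C: -26.139 kJ/s
Outlet flows (mol/s): A 0.99, B 0.66
Sensible, products 25→160 °C: 36.353 kJ/s
Q = ΔH = 19.387 kJ/s = 19.387 kW
Heat supplied = 69795 kJ/h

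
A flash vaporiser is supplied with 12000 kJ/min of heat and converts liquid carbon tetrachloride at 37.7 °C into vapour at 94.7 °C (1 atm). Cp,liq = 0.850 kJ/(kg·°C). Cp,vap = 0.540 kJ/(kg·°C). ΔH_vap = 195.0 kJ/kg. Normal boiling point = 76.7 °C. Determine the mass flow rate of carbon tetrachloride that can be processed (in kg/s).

ṁ = 0.841 kg/s

Δh = 0.850×(76.7−37.7) + 195.0 + 0.540×(94.7−76.7) = 237.87 kJ/kg
Q = 12000 kJ/min = 200 kJ/s = 200 kJ/s
ṁ = Q/Δh = 200 / 237.87 = 0.8408 kg/s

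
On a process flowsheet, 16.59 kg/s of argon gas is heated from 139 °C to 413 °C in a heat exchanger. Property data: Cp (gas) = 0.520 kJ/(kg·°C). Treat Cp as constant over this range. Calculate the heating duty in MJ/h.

Q = 8510 MJ/h

Q = ṁ·Cp·ΔT = 16.59 × 0.520 × (413 − 139) = 2363.7 kJ/s
Heating duty = 8509.5 MJ/h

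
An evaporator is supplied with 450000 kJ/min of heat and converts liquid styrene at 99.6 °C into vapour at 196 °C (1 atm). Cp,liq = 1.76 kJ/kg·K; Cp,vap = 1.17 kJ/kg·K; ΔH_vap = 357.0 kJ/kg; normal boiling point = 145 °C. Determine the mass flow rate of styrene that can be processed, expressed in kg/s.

Δh = 1.76×(145−99.6) + 357.0 + 1.17×(196−145) = 496.57 kJ/kg
Q = 450000 kJ/min = 7500 kJ/s = 7500 kJ/s
ṁ = Q/Δh = 7500 / 496.57 = 15.103 kg/s

ṁ = 15.1 kg/s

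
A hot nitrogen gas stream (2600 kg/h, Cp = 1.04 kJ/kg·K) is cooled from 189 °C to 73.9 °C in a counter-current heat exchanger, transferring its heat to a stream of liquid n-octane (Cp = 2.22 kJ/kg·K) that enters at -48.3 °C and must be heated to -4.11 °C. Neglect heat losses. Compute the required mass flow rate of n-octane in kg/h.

Heat released by hot stream: Q = 2600 × 1.04 × (189 − 73.9) = 311230 kJ/h
Energy balance on cold side (adiabatic exchanger): Q = ṁ_c·Cp_c·(T_c,out − T_c,in)
ṁ_c = 311230 / [2.22 × (-4.11 − -48.3)] = 3172.5 kg/h

ṁ_c = 3170 kg/h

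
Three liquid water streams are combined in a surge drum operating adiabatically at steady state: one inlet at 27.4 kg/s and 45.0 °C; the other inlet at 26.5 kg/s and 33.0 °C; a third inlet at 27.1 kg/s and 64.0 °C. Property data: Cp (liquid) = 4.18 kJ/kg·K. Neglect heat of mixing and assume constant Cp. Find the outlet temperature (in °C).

T_out = 47.4 °C

Adiabatic, steady state ⇒ Σ ṁᵢCp,ᵢ(T_out − Tᵢ) = 0
T_out = Σ ṁᵢCp,ᵢTᵢ / Σ ṁᵢCp,ᵢ
      = 16059 / 338.58 = 47.431 °C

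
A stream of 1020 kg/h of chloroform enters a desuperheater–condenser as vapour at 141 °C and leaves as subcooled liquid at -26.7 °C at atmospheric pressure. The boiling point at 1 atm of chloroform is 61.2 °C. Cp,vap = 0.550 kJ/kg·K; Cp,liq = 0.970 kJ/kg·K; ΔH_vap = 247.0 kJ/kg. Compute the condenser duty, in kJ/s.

vapour 141→61.2 °C: -43.89 kJ/kg
condensation at 61.2 °C: -247 kJ/kg
liquid 61.2→-26.7 °C: -85.263 kJ/kg
Δh = -43.89 + -247 + -85.263 = -376.15 kJ/kg
Q = ṁ·Δh = 1020 kg/h × -376.15 kJ/kg = -383680 kJ/h
|Q| = 106.58 kW

Q_c = 107 kJ/s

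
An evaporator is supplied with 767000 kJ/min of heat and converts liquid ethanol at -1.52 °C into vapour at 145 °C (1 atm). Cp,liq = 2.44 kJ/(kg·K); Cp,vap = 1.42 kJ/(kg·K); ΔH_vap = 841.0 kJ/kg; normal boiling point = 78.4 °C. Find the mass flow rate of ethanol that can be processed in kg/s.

ṁ = 11.3 kg/s

Δh = 2.44×(78.4−-1.52) + 841.0 + 1.42×(145−78.4) = 1130.6 kJ/kg
Q = 767000 kJ/min = 12783 kJ/s = 12783 kJ/s
ṁ = Q/Δh = 12783 / 1130.6 = 11.307 kg/s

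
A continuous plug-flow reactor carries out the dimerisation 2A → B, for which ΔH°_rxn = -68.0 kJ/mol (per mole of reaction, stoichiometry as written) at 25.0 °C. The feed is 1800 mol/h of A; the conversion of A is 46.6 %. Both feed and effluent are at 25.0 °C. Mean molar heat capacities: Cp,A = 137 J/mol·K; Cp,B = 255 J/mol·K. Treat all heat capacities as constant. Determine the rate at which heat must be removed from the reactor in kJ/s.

Extent of reaction ξ = 0.466 × 1800 / 2 = 419.4 mol/h
Reaction term: ξ·ΔH°_rxn = 419.4 × -68.0 = -28519 kJ/h
Q = ΔH = -28519 kJ/h = -7.922 kW
Heat removed = 7.922 kJ/s

Q_out = 7.92 kJ/s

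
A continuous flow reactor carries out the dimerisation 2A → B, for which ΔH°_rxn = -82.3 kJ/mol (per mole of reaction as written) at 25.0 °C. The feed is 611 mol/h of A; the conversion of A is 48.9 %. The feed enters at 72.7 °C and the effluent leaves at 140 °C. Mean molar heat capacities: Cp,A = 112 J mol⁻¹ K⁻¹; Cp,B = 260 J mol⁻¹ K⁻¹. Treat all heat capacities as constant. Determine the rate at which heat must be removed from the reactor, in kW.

Extent of reaction ξ = 0.489 × 611 / 2 = 149.39 mol/h
Reaction term: ξ·ΔH°_rxn = 149.39 × -82.3 = -12295 kJ/h
Sensible, feed 72.7→25 °C: -3264.2 kJ/h
Outlet flows (mol/h): A 312.22, B 149.39
Sensible, products 25→140 °C: 8488.2 kJ/h
Q = ΔH = -7070.8 kJ/h = -1.9641 kW
Heat removed = 1.9641 kW

Q_out = 1.96 kW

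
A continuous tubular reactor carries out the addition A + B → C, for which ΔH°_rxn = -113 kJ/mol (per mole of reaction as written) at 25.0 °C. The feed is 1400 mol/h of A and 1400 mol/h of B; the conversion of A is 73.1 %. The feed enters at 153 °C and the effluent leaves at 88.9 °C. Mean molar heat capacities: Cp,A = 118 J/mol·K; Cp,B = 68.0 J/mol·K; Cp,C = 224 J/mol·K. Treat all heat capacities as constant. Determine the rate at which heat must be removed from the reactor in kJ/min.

Extent of reaction ξ = 0.731 × 1400 = 1023.4 mol/h
Reaction term: ξ·ΔH°_rxn = 1023.4 × -113 = -115640 kJ/h
Sensible, feed 153→25 °C: -33331 kJ/h
Outlet flows (mol/h): A 376.6, B 376.6, C 1023.4
Sensible, products 25→88.9 °C: 19125 kJ/h
Q = ΔH = -129850 kJ/h = -36.07 kW
Heat removed = 2164.2 kJ/min

Q_out = 2160 kJ/min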